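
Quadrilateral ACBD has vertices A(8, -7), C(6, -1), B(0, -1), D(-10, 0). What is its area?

Using the Shoelace formula for a quadrilateral (vertices in order):
Area = (1/2)|sum of (x_i * y_(i+1) - x_(i+1) * y_i)|
Terms: (8*-1 - 6*-7) = 34, (6*-1 - 0*-1) = -6, (0*0 - -10*-1) = -10, (-10*-7 - 8*0) = 70
Sum = 88
Area = (1/2)(88) = 44

44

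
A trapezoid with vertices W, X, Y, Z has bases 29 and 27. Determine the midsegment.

midsegment = (29 + 27) / 2 = 56 / 2 = 28

28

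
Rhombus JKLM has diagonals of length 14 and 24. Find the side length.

In a rhombus, the diagonals bisect each other perpendicularly, creating four congruent right triangles.
Each triangle has legs 7 (half of 14) and 12 (half of 24).
The hypotenuse of each right triangle is a side of the rhombus:
side = sqrt(7^2 + 12^2) = sqrt(193)

sqrt(193)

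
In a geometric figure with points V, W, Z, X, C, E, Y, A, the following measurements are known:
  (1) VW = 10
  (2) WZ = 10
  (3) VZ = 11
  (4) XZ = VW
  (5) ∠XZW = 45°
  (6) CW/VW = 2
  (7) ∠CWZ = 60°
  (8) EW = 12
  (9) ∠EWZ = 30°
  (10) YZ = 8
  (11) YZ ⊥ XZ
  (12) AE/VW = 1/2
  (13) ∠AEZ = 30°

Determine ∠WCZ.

From the given relations: CW = 2·VW = 2·10 = 20.
Step 1: By the law of cosines on triangle CWZ: CZ² = 20² + 10² − 2·20·10·cos(60°) = 300, so CZ = 10·√3.
Step 2: By the inverse law of cosines on triangle WCZ: cos(∠WCZ) = (20² + (10·√3)² − 10²) / (2·20·10·√3) = 600/692.82 = 0.866, so ∠WCZ = 30°.

Therefore, the measure of angle ∠WCZ = 30°.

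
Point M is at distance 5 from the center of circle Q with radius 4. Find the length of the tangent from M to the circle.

Let T be the point of tangency. Then QT ⊥ MT (radius ⊥ tangent).
In right triangle QTM: QM² = QT² + MT²
5² = 4² + MT²
MT² = 9, MT = 3

3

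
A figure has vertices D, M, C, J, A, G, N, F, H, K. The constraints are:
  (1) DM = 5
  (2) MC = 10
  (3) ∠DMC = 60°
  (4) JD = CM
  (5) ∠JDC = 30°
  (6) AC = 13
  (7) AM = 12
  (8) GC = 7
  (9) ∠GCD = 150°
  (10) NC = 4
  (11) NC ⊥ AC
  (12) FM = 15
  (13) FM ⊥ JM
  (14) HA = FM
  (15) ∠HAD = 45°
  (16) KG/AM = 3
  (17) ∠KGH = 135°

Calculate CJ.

From the given relations: JD = CM = 10.
Step 1: By the law of cosines on triangle CMD: CD² = 10² + 5² − 2·10·5·cos(60°) = 75, so CD = 5·√3.
Step 2: By the law of cosines on triangle CDJ: CJ² = (5·√3)² + 10² − 2·5·√3·10·cos(30°) = 25, so CJ = 5.

Therefore, the length of CJ = 5.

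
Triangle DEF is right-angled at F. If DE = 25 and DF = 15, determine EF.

EF = sqrt(25^2 - 15^2) = sqrt(400) = 20

20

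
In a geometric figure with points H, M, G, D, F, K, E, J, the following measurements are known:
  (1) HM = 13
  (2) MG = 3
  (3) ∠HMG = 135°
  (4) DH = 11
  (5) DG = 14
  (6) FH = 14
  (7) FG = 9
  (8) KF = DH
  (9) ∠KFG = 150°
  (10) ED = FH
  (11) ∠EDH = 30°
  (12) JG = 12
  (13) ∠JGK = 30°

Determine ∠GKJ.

From the given relations: KF = DH = 11.
Step 1: By the law of cosines on triangle KFG: KG² = 11² + 9² − 2·11·9·cos(150°) = 373.47, so KG ≈ 19.33.
Step 2: By the law of cosines on triangle KGJ: KJ² = 19.33² + 12² − 2·19.33·12·cos(30°) = 115.8, so KJ ≈ 10.76.
Step 3: By the inverse law of cosines on triangle GKJ: cos(∠GKJ) = (19.33² + 10.76² − 12²) / (2·19.33·10.76) = 345.27/415.93 = 0.8301, so ∠GKJ = 33.89°.

Therefore, the measure of angle ∠GKJ = 33.89°.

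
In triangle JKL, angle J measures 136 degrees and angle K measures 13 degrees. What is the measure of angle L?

Let angle L = x. Then 136 + 13 + x = 180.
x = 180 - 149 = 31 degrees.

31 degrees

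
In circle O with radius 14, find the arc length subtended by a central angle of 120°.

Arc length = 2πr × θ/360
= 2π × 14 × 1/3
= 28*pi/3

28*pi/3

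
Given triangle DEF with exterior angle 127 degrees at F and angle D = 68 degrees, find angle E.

The exterior angle theorem states that an exterior angle equals the sum of the two non-adjacent interior angles.
So 127 = 68 + angle E, which gives angle E = 127 - 68 = 59 degrees.

59 degrees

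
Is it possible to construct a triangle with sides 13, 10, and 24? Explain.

No.
The triangle inequality is violated: 13 + 10 = 23 ≤ 24.
These lengths cannot form a triangle.

No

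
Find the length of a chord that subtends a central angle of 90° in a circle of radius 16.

Chord = 2(16) sin(45°) = 16*sqrt(2)

16*sqrt(2)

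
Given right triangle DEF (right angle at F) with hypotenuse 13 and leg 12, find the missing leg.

By the Pythagorean theorem: EF^2 = DE^2 - DF^2
EF^2 = 13^2 - 12^2 = 169 - 144 = 25
EF = sqrt(25) = 5

5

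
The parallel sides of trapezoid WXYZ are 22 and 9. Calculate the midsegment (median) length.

The midsegment of a trapezoid = (base1 + base2) / 2
midsegment = (22 + 9) / 2
midsegment = 31 / 2
midsegment = 31/2

31/2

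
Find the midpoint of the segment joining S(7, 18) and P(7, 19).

The midpoint is the point halfway along the segment.
Move half the horizontal distance: 7 + (7 - 7)/2 = 7 + 0/2 = 7
Move half the vertical distance: 18 + (19 - 18)/2 = 18 + 1/2 = 37/2
Midpoint = (7, 37/2)

(7, 37/2)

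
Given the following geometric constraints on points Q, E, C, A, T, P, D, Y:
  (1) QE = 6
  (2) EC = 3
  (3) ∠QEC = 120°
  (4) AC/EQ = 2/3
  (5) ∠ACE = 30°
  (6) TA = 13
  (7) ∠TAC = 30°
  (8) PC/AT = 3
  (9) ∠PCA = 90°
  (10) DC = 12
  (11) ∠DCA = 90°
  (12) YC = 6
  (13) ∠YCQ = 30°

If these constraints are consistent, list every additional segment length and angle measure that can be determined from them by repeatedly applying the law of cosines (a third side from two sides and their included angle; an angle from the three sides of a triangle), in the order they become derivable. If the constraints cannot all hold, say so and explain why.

The constraints are consistent. Derivable facts, in order:
After 1 step:
- AD = 4·√10
- AP ≈ 39.2
- CT ≈ 9.74
- EA ≈ 2.05
- QC = 3·√7
After 2 steps:
- QY ≈ 4.06
- ∠ACT = 138.15°
- ∠ADC = 18.43°
- ∠AEC = 103.06°
- ∠APC = 5.86°
- ∠ATC = 11.85°
- ∠CAD = 71.57°
- ∠CAE = 46.94°
- ∠CAP = 84.14°
- ∠CQE = 19.11°
- ∠ECQ = 40.89°
After 3 steps:
- ∠CQY = 47.58°
- ∠CYQ = 102.42°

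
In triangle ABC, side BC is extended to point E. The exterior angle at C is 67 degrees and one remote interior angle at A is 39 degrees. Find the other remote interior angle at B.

By the exterior angle theorem: exterior angle = sum of remote interior angles.
67 = 39 + angle B
angle B = 67 - 39 = 28 degrees

28 degrees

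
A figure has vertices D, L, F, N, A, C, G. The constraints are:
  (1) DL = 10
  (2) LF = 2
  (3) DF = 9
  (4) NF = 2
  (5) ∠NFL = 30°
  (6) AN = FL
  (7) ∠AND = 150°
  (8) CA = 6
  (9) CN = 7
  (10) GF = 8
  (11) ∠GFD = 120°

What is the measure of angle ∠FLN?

Step 1: By the law of cosines on triangle LFN: LN² = 2² + 2² − 2·2·2·cos(30°) = 1.07, so LN ≈ 1.04.
Step 2: By the inverse law of cosines on triangle FLN: cos(∠FLN) = (2² + 1.04² − 2²) / (2·2·1.04) = 1.07/4.14 = 0.2588, so ∠FLN = 75°.

Therefore, the measure of angle ∠FLN = 75°.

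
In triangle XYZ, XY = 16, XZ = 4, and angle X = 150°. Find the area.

When two sides and the included angle are known, the area formula is (1/2)ab sin(C).
The height from one side to the opposite vertex is 4 sin(150°) = 2.
Area = (1/2) * 16 * 2 = 16.

16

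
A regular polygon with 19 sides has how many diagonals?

The number of diagonals in an n-gon is n(n - 3)/2.
For n = 19: 19(19 - 3)/2 = 19 × 16 / 2 = 152.

152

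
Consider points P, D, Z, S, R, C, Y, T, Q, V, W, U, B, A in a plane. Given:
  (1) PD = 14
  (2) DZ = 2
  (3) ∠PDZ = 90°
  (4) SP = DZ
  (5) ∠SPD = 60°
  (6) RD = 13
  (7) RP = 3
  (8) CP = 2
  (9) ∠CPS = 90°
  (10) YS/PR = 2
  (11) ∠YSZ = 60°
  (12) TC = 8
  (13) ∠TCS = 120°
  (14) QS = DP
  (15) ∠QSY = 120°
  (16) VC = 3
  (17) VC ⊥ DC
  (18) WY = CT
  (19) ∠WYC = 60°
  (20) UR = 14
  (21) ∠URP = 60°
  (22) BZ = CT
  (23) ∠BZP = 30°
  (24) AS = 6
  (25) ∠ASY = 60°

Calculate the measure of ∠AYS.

From the given relations: YS = 2·PR = 2·3 = 6.
Step 1: By the law of cosines on triangle YSA: YA² = 6² + 6² − 2·6·6·cos(60°) = 36, so YA = 6.
Step 2: By the inverse law of cosines on triangle AYS: cos(∠AYS) = (6² + 6² − 6²) / (2·6·6) = 36/72 = 0.5, so ∠AYS = 60°.

Therefore, the measure of angle ∠AYS = 60°.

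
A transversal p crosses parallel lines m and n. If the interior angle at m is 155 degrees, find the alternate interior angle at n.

Alternate interior angles lie on opposite sides of the transversal, between the parallel lines.
By the alternate interior angle theorem, they are equal: 155 degrees.

155 degrees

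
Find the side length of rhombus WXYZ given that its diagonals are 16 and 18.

The diagonals of a rhombus bisect each other at right angles.
Half-diagonals: 16/2 = 8 and 18/2 = 9
side = sqrt(8^2 + 9^2)
side = sqrt(64 + 81)
side = sqrt(145)

sqrt(145)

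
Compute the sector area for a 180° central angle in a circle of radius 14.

The full circle has area πr² = π(14)² = 196*pi.
The sector covers 180° out of 360°, a fraction of 1/2.
Sector area = 196*pi × 1/2 = 98*pi.

98*pi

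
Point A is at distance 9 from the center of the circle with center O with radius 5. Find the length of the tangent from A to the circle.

The tangent, radius, and line from the external point to the center form a right triangle.
The right angle is where the tangent meets the radius.
By the Pythagorean theorem: tangent² + 5² = 9²
tangent² = 81 - 25 = 56
tangent = 2*sqrt(14)

2*sqrt(14)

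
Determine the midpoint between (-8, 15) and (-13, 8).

The midpoint is the average of the coordinates:
x: (-8 + -13)/2 = -21/2
y: (15 + 8)/2 = 23/2
Midpoint = (-21/2, 23/2)

(-21/2, 23/2)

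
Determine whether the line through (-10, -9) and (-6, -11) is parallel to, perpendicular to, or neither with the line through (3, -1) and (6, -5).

Slope of line 1: m1 = (-11 - -9)/(-6 - -10) = -2/4 = -1/2
Slope of line 2: m2 = (-5 - -1)/(6 - 3) = -4/3 = -4/3
m1 != m2 and m1*m2 = 2/3 != -1. Neither.

Neither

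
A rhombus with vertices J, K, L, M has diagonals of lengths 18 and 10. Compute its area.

Area = (18 * 10) / 2 = 180 / 2 = 90

90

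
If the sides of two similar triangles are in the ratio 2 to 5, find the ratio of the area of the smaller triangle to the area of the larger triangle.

The ratio of areas of similar triangles equals the square of the side ratio.
Side ratio = 2:5
Area ratio = (2/5)^2 = 4/25 = 4:25

4:25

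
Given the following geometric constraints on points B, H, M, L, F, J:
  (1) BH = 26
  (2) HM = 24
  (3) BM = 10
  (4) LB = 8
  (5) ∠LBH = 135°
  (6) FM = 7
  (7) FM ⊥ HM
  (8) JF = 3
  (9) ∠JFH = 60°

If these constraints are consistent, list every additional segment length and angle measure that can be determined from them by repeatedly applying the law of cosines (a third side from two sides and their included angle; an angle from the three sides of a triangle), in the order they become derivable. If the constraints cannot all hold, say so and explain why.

The constraints are consistent. Derivable facts, in order:
After 1 step:
- HF = 25
- HL ≈ 32.16
- ∠BHM = 22.62°
- ∠BMH = 90°
- ∠HBM = 67.38°
After 2 steps:
- HJ ≈ 23.64
- ∠BHL = 10.13°
- ∠BLH = 34.87°
- ∠FHM = 16.26°
- ∠HFM = 73.74°
After 3 steps:
- ∠FHJ = 6.31°
- ∠FJH = 113.69°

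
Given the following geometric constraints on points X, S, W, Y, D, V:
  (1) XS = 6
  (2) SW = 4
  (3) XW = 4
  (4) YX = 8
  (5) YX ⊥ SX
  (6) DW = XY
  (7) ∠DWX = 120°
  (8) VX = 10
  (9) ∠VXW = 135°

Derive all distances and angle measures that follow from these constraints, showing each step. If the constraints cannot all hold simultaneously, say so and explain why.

The constraints are consistent.

From the given relations:
  DW = XY = 8

Step 1: From XW = 4, WD = 8, and ∠XWD = 120°, by the law of cosines:
  XD² = XW² + WD² - 2·XW·WD·cos(120°) = 16 + 64 + 32 = 112
  XD = 4·√7

Step 2: From SX = 6, XY = 8, and ∠SXY = 90°, by the law of cosines:
  SY² = SX² + XY² - 2·SX·XY·cos(90°) = 36 + 64 - 0 = 100
  SY = 10

Step 3: From WX = 4, XV = 10, and ∠WXV = 135°, by the law of cosines:
  WV² = WX² + XV² - 2·WX·XV·cos(135°) = 16 + 100 + 56.57 = 172.6
  WV ≈ 13.14

Step 4: From XS = 6, XW = 4, SW = 4, by the inverse law of cosines:
  cos(∠SXW) = (XS² + XW² - SW²) / (2·XS·XW)
  ∠SXW = 41.41°

Step 5: From SW = 4, SX = 6, WX = 4, by the inverse law of cosines:
  cos(∠WSX) = (SW² + SX² - WX²) / (2·SW·SX)
  ∠WSX = 41.41°

Step 6: From WS = 4, WX = 4, SX = 6, by the inverse law of cosines:
  cos(∠SWX) = (WS² + WX² - SX²) / (2·WS·WX)
  ∠SWX = 97.18°

Step 7: From XD = 4·√7, XW = 4, DW = 8, by the inverse law of cosines:
  cos(∠DXW) = (XD² + XW² - DW²) / (2·XD·XW)
  ∠DXW = 40.89°

Step 8: From SX = 6, SY = 10, XY = 8, by the inverse law of cosines:
  cos(∠XSY) = (SX² + SY² - XY²) / (2·SX·SY)
  ∠XSY = 53.13°

Step 9: From WV = 13.14, WX = 4, VX = 10, by the inverse law of cosines:
  cos(∠VWX) = (WV² + WX² - VX²) / (2·WV·WX)
  ∠VWX = 32.57°

Step 10: From YS = 10, YX = 8, SX = 6, by the inverse law of cosines:
  cos(∠SYX) = (YS² + YX² - SX²) / (2·YS·YX)
  ∠SYX = 36.87°

Step 11: From DW = 8, DX = 4·√7, WX = 4, by the inverse law of cosines:
  cos(∠WDX) = (DW² + DX² - WX²) / (2·DW·DX)
  ∠WDX = 19.11°

Step 12: From VW = 13.14, VX = 10, WX = 4, by the inverse law of cosines:
  cos(∠WVX) = (VW² + VX² - WX²) / (2·VW·VX)
  ∠WVX = 12.43°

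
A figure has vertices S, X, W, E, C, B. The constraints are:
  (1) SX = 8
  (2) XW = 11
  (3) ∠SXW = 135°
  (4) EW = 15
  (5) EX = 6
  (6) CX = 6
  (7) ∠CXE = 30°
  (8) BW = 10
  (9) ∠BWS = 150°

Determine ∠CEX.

Step 1: By the law of cosines on triangle EXC: EC² = 6² + 6² − 2·6·6·cos(30°) = 9.65, so EC ≈ 3.11.
Step 2: By the inverse law of cosines on triangle CEX: cos(∠CEX) = (3.11² + 6² − 6²) / (2·3.11·6) = 9.65/37.27 = 0.2588, so ∠CEX = 75°.

Therefore, the measure of angle ∠CEX = 75°.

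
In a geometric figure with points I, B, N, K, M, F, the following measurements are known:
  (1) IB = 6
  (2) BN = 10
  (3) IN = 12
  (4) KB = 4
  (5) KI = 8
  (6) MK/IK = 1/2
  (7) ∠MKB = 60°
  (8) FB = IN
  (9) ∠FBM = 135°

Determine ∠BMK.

From the given relations: MK = 1/2·IK = 1/2·8 = 4.
Step 1: By the law of cosines on triangle MKB: MB² = 4² + 4² − 2·4·4·cos(60°) = 16, so MB = 4.
Step 2: By the inverse law of cosines on triangle BMK: cos(∠BMK) = (4² + 4² − 4²) / (2·4·4) = 16/32 = 0.5, so ∠BMK = 60°.

Therefore, the measure of angle ∠BMK = 60°.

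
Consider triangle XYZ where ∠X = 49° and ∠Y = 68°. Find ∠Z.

Let angle Z = x. Then 49 + 68 + x = 180.
x = 180 - 117 = 63 degrees.

63 degrees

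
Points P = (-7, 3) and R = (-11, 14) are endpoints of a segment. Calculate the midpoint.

M = ((x₁ + x₂)/2, (y₁ + y₂)/2)
= ((-7 + -11)/2, (3 + 14)/2)
= (-18/2, 17/2) = (-9, 17/2)

(-9, 17/2)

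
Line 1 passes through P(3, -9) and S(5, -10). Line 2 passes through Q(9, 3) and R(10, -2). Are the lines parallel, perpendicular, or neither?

Slope of line 1: m1 = (-10 - -9)/(5 - 3) = -1/2 = -1/2
Slope of line 2: m2 = (-2 - 3)/(10 - 9) = -5/1 = -5
m1 != m2 (-1/2 != -5), so not parallel.
m1 * m2 = (-1/2) * (-5) = 5/2 != -1, so not perpendicular.
The lines are neither parallel nor perpendicular.

Neither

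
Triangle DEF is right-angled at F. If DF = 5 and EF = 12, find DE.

In a right triangle, the square of the hypotenuse equals the sum of the squares of the two legs.
The legs are 5 and 12, so the hypotenuse = sqrt(25 + 144) = sqrt(169) = 13.

13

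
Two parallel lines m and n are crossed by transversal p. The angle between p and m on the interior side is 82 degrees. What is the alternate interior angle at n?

Alternate interior angles are equal: 82 degrees.

82 degrees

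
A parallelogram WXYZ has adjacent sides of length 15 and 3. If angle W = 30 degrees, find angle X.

Opposite sides of a parallelogram are parallel, so consecutive angles form co-interior angles on a transversal.
Co-interior angles sum to 180°, giving angle X = 180 - 30 = 150 degrees.

150 degrees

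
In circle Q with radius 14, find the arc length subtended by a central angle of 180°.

Arc length = 2πr × θ/360
= 2π × 14 × 1/2
= 14*pi

14*pi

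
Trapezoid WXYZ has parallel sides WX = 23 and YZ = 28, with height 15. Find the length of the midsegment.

midsegment = (23 + 28) / 2 = 51 / 2 = 51/2

51/2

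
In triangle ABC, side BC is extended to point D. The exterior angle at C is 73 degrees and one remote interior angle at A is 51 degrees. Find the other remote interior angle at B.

The exterior angle theorem states that an exterior angle equals the sum of the two non-adjacent interior angles.
So 73 = 51 + angle B, which gives angle B = 73 - 51 = 22 degrees.

22 degrees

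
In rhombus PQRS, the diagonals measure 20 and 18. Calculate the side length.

In a rhombus, the diagonals bisect each other perpendicularly, creating four congruent right triangles.
Each triangle has legs 10 (half of 20) and 9 (half of 18).
The hypotenuse of each right triangle is a side of the rhombus:
side = sqrt(10^2 + 9^2) = sqrt(181)

sqrt(181)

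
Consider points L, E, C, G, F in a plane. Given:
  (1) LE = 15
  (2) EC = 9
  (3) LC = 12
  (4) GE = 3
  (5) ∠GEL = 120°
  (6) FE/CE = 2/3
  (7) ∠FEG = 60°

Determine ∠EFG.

From the given relations: FE = 2/3·CE = 2/3·9 = 6.
Step 1: By the law of cosines on triangle FEG: FG² = 6² + 3² − 2·6·3·cos(60°) = 27, so FG = 3·√3.
Step 2: By the inverse law of cosines on triangle EFG: cos(∠EFG) = (6² + (3·√3)² − 3²) / (2·6·3·√3) = 54/62.35 = 0.866, so ∠EFG = 30°.

Therefore, the measure of angle ∠EFG = 30°.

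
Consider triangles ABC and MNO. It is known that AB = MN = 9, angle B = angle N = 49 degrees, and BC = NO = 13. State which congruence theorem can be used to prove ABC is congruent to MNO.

The given information provides:
AB = MN = 9, angle B = angle N = 49 degrees, and BC = NO = 13
This matches the SAS congruence theorem.
Two pairs of corresponding sides and the included angle are equal (Side-Angle-Side).

SAS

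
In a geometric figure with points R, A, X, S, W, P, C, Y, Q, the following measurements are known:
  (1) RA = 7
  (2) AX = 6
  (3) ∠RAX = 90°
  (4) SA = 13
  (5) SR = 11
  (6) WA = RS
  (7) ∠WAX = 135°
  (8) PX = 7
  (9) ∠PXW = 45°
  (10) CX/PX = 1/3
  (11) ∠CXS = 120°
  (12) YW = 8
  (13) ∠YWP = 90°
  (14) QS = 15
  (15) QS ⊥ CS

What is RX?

Step 1: By the law of cosines on triangle RAX: RX² = 7² + 6² − 2·7·6·cos(90°) = 85, so RX = √85.

Therefore, the length of RX = √85.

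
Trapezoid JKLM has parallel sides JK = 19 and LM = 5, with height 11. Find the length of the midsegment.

The midsegment (median) of a trapezoid connects the midpoints of the non-parallel sides.
Its length is the average of the two bases: (19 + 5) / 2 = 12.

12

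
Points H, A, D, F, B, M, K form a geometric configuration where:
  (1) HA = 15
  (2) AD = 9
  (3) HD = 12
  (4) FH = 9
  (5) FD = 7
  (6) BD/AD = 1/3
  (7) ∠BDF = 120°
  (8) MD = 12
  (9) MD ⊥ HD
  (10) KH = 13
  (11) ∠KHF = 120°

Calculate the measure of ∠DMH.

Step 1: By the law of cosines on triangle MDH: MH² = 12² + 12² − 2·12·12·cos(90°) = 288, so MH = 12·√2.
Step 2: By the inverse law of cosines on triangle DMH: cos(∠DMH) = (12² + (12·√2)² − 12²) / (2·12·12·√2) = 288/407.29 = 0.7071, so ∠DMH = 45°.

Therefore, the measure of angle ∠DMH = 45°.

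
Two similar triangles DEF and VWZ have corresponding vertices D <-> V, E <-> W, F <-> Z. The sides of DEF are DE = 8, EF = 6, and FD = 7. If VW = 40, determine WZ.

Since the triangles are similar, the ratio of corresponding sides is constant.
Scale factor k = VW / DE = 40 / 8 = 5
WZ = k * EF = 5 * 6 = 30

30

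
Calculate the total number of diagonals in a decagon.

Each of the 10 vertices connects to 7 non-adjacent vertices via diagonals.
Total connections = 10 × 7 = 70, but each diagonal is counted twice.
Number of diagonals = 70 / 2 = 35.

35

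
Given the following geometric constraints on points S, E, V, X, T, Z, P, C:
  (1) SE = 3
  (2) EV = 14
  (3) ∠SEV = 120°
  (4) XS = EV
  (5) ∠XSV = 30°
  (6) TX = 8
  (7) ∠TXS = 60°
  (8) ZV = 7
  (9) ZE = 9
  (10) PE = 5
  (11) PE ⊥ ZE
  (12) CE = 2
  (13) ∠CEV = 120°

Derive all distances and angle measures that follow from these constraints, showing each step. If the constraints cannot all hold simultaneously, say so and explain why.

The constraints are consistent.

From the given relations:
  XS = EV = 14

Step 1: From SE = 3, EV = 14, and ∠SEV = 120°, by the law of cosines:
  SV² = SE² + EV² - 2·SE·EV·cos(120°) = 9 + 196 + 42 = 247
  SV ≈ 15.72

Step 2: From SX = 14, XT = 8, and ∠SXT = 60°, by the law of cosines:
  ST² = SX² + XT² - 2·SX·XT·cos(60°) = 196 + 64 - 112 = 148
  ST = 2·√37

Step 3: From VE = 14, EC = 2, and ∠VEC = 120°, by the law of cosines:
  VC² = VE² + EC² - 2·VE·EC·cos(120°) = 196 + 4 + 28 = 228
  VC = 2·√57

Step 4: From ZE = 9, EP = 5, and ∠ZEP = 90°, by the law of cosines:
  ZP² = ZE² + EP² - 2·ZE·EP·cos(90°) = 81 + 25 - 0 = 106
  ZP = √106

Step 5: From EV = 14, EZ = 9, VZ = 7, by the inverse law of cosines:
  cos(∠VEZ) = (EV² + EZ² - VZ²) / (2·EV·EZ)
  ∠VEZ = 25.21°

Step 6: From VE = 14, VZ = 7, EZ = 9, by the inverse law of cosines:
  cos(∠EVZ) = (VE² + VZ² - EZ²) / (2·VE·VZ)
  ∠EVZ = 33.2°

Step 7: From ZE = 9, ZV = 7, EV = 14, by the inverse law of cosines:
  cos(∠EZV) = (ZE² + ZV² - EV²) / (2·ZE·ZV)
  ∠EZV = 121.59°

Step 8: From VS = 15.72, SX = 14, and ∠VSX = 30°, by the law of cosines:
  VX² = VS² + SX² - 2·VS·SX·cos(30°) = 247 + 196 - 381.1 = 61.9
  VX ≈ 7.87

Step 9: From SE = 3, SV = 15.72, EV = 14, by the inverse law of cosines:
  cos(∠ESV) = (SE² + SV² - EV²) / (2·SE·SV)
  ∠ESV = 50.48°

Step 10: From ST = 2·√37, SX = 14, TX = 8, by the inverse law of cosines:
  cos(∠TSX) = (ST² + SX² - TX²) / (2·ST·SX)
  ∠TSX = 34.72°

Step 11: From VC = 2·√57, VE = 14, CE = 2, by the inverse law of cosines:
  cos(∠CVE) = (VC² + VE² - CE²) / (2·VC·VE)
  ∠CVE = 6.59°

Step 12: From VE = 14, VS = 15.72, ES = 3, by the inverse law of cosines:
  cos(∠EVS) = (VE² + VS² - ES²) / (2·VE·VS)
  ∠EVS = 9.52°

Step 13: From TS = 2·√37, TX = 8, SX = 14, by the inverse law of cosines:
  cos(∠STX) = (TS² + TX² - SX²) / (2·TS·TX)
  ∠STX = 85.28°

Step 14: From ZE = 9, ZP = √106, EP = 5, by the inverse law of cosines:
  cos(∠EZP) = (ZE² + ZP² - EP²) / (2·ZE·ZP)
  ∠EZP = 29.05°

Step 15: From PE = 5, PZ = √106, EZ = 9, by the inverse law of cosines:
  cos(∠EPZ) = (PE² + PZ² - EZ²) / (2·PE·PZ)
  ∠EPZ = 60.95°

Step 16: From CE = 2, CV = 2·√57, EV = 14, by the inverse law of cosines:
  cos(∠ECV) = (CE² + CV² - EV²) / (2·CE·CV)
  ∠ECV = 53.41°

Step 17: From VS = 15.72, VX = 7.87, SX = 14, by the inverse law of cosines:
  cos(∠SVX) = (VS² + VX² - SX²) / (2·VS·VX)
  ∠SVX = 62.84°

Step 18: From XS = 14, XV = 7.87, SV = 15.72, by the inverse law of cosines:
  cos(∠SXV) = (XS² + XV² - SV²) / (2·XS·XV)
  ∠SXV = 87.16°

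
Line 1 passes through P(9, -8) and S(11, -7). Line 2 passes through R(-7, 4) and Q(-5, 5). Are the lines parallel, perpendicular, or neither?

Slope of line 1: m1 = (-7 - -8)/(11 - 9) = 1/2 = 1/2
Slope of line 2: m2 = (5 - 4)/(-5 - -7) = 1/2 = 1/2
Two lines are parallel if and only if they have equal slopes (or both are vertical).
Here m1 = m2 = 1/2, confirming the lines are parallel.

Parallel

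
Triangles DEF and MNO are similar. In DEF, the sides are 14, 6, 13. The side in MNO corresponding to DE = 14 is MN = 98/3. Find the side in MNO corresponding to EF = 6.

Similar triangles have proportional sides. Setting up the proportion:
MN / DE = NO / EF
98/3 / 14 = NO / 6
NO = 6 * 98/3 / 14 = 14.

14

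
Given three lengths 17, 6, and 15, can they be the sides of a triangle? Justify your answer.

For three segments to close into a triangle, no single side can be as long as the other two combined.
The longest side is 17, and 6 + 15 = 21 > 17.
A triangle can be formed.

Yes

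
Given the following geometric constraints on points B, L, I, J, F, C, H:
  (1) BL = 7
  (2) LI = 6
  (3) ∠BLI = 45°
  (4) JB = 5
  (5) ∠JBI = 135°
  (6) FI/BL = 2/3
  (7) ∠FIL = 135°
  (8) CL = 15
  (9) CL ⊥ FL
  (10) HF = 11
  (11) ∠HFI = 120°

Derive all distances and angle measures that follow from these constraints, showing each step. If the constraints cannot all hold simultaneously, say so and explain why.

The constraints are consistent.

From the given relations:
  FI = 2/3·BL = 2/3·7 ≈ 4.67

Step 1: From BL = 7, LI = 6, and ∠BLI = 45°, by the law of cosines:
  BI² = BL² + LI² - 2·BL·LI·cos(45°) = 49 + 36 - 59.4 = 25.6
  BI ≈ 5.06

Step 2: From LI = 6, IF = 4.67, and ∠LIF = 135°, by the law of cosines:
  LF² = LI² + IF² - 2·LI·IF·cos(135°) = 36 + 21.78 + 39.6 = 97.38
  LF ≈ 9.87

Step 3: From IF = 4.67, FH = 11, and ∠IFH = 120°, by the law of cosines:
  IH² = IF² + FH² - 2·IF·FH·cos(120°) = 21.78 + 121 + 51.33 = 194.1
  IH ≈ 13.93

Step 4: From IB = 5.06, BJ = 5, and ∠IBJ = 135°, by the law of cosines:
  IJ² = IB² + BJ² - 2·IB·BJ·cos(135°) = 25.6 + 25 + 35.78 = 86.38
  IJ ≈ 9.29

Step 5: From FL = 9.87, LC = 15, and ∠FLC = 90°, by the law of cosines:
  FC² = FL² + LC² - 2·FL·LC·cos(90°) = 97.38 + 225 - 0 = 322.4
  FC ≈ 17.95

Step 6: From BI = 5.06, BL = 7, IL = 6, by the inverse law of cosines:
  cos(∠IBL) = (BI² + BL² - IL²) / (2·BI·BL)
  ∠IBL = 56.98°

Step 7: From LF = 9.87, LI = 6, FI = 4.67, by the inverse law of cosines:
  cos(∠FLI) = (LF² + LI² - FI²) / (2·LF·LI)
  ∠FLI = 19.54°

Step 8: From IB = 5.06, IL = 6, BL = 7, by the inverse law of cosines:
  cos(∠BIL) = (IB² + IL² - BL²) / (2·IB·IL)
  ∠BIL = 78.02°

Step 9: From IF = 4.67, IH = 13.93, FH = 11, by the inverse law of cosines:
  cos(∠FIH) = (IF² + IH² - FH²) / (2·IF·IH)
  ∠FIH = 43.14°

Step 10: From FI = 4.67, FL = 9.87, IL = 6, by the inverse law of cosines:
  cos(∠IFL) = (FI² + FL² - IL²) / (2·FI·FL)
  ∠IFL = 25.46°

Step 11: From HF = 11, HI = 13.93, FI = 4.67, by the inverse law of cosines:
  cos(∠FHI) = (HF² + HI² - FI²) / (2·HF·HI)
  ∠FHI = 16.86°

Step 12: From IB = 5.06, IJ = 9.29, BJ = 5, by the inverse law of cosines:
  cos(∠BIJ) = (IB² + IJ² - BJ²) / (2·IB·IJ)
  ∠BIJ = 22.36°

Step 13: From JB = 5, JI = 9.29, BI = 5.06, by the inverse law of cosines:
  cos(∠BJI) = (JB² + JI² - BI²) / (2·JB·JI)
  ∠BJI = 22.64°

Step 14: From FC = 17.95, FL = 9.87, CL = 15, by the inverse law of cosines:
  cos(∠CFL) = (FC² + FL² - CL²) / (2·FC·FL)
  ∠CFL = 56.66°

Step 15: From CF = 17.95, CL = 15, FL = 9.87, by the inverse law of cosines:
  cos(∠FCL) = (CF² + CL² - FL²) / (2·CF·CL)
  ∠FCL = 33.34°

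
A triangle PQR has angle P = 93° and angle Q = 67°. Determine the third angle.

angle R = 180 - 93 - 67 = 20 degrees.

20 degrees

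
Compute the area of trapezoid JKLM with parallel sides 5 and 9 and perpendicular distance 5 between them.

Area of a trapezoid = (base1 + base2) * height / 2
Area = (5 + 9) * 5 / 2
Area = 14 * 5 / 2
Area = 70 / 2
Area = 35

35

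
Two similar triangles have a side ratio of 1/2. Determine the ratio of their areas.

The ratio of areas of similar triangles equals the square of the side ratio.
Side ratio = 1:2
Area ratio = (1/2)^2 = 1/4 = 1:4

1:4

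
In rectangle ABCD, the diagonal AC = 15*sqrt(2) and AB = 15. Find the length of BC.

The diagonal of a rectangle forms a right triangle with the two sides.
Rearranging the Pythagorean theorem: missing side = sqrt(d^2 - known^2).
= sqrt(450 - 225) = sqrt(225) = 15.

15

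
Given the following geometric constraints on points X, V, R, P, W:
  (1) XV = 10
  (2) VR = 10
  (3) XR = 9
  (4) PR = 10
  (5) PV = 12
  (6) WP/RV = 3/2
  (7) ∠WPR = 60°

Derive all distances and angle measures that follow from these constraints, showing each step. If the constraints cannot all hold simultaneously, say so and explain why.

The constraints are consistent.

From the given relations:
  WP = 3/2·RV = 3/2·10 = 15

Step 1: From RP = 10, PW = 15, and ∠RPW = 60°, by the law of cosines:
  RW² = RP² + PW² - 2·RP·PW·cos(60°) = 100 + 225 - 150 = 175
  RW = 5·√7

Step 2: From XR = 9, XV = 10, RV = 10, by the inverse law of cosines:
  cos(∠RXV) = (XR² + XV² - RV²) / (2·XR·XV)
  ∠RXV = 63.26°

Step 3: From VP = 12, VR = 10, PR = 10, by the inverse law of cosines:
  cos(∠PVR) = (VP² + VR² - PR²) / (2·VP·VR)
  ∠PVR = 53.13°

Step 4: From VR = 10, VX = 10, RX = 9, by the inverse law of cosines:
  cos(∠RVX) = (VR² + VX² - RX²) / (2·VR·VX)
  ∠RVX = 53.49°

Step 5: From RP = 10, RV = 10, PV = 12, by the inverse law of cosines:
  cos(∠PRV) = (RP² + RV² - PV²) / (2·RP·RV)
  ∠PRV = 73.74°

Step 6: From RV = 10, RX = 9, VX = 10, by the inverse law of cosines:
  cos(∠VRX) = (RV² + RX² - VX²) / (2·RV·RX)
  ∠VRX = 63.26°

Step 7: From PR = 10, PV = 12, RV = 10, by the inverse law of cosines:
  cos(∠RPV) = (PR² + PV² - RV²) / (2·PR·PV)
  ∠RPV = 53.13°

Step 8: From RP = 10, RW = 5·√7, PW = 15, by the inverse law of cosines:
  cos(∠PRW) = (RP² + RW² - PW²) / (2·RP·RW)
  ∠PRW = 79.11°

Step 9: From WP = 15, WR = 5·√7, PR = 10, by the inverse law of cosines:
  cos(∠PWR) = (WP² + WR² - PR²) / (2·WP·WR)
  ∠PWR = 40.89°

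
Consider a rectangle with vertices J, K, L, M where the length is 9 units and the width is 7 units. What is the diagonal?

A rectangle's diagonal splits it into two right triangles, with the diagonal as the hypotenuse.
By the Pythagorean theorem, d^2 = 9^2 + 7^2 = 130.
Therefore d = sqrt(130).

sqrt(130)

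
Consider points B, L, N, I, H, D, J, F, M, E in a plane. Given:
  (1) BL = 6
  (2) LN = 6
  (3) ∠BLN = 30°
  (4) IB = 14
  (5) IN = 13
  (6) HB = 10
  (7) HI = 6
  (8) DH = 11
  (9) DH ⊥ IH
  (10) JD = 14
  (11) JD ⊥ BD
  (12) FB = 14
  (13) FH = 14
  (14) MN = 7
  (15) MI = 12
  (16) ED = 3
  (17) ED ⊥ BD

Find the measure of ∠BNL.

Step 1: By the law of cosines on triangle NLB: NB² = 6² + 6² − 2·6·6·cos(30°) = 9.65, so NB ≈ 3.11.
Step 2: By the inverse law of cosines on triangle BNL: cos(∠BNL) = (3.11² + 6² − 6²) / (2·3.11·6) = 9.65/37.27 = 0.2588, so ∠BNL = 75°.

Therefore, the measure of angle ∠BNL = 75°.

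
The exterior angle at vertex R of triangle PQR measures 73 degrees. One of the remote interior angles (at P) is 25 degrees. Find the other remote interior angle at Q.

The exterior angle theorem states that an exterior angle equals the sum of the two non-adjacent interior angles.
So 73 = 25 + angle Q, which gives angle Q = 73 - 25 = 48 degrees.

48 degrees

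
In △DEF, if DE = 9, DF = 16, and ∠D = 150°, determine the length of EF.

Law of cosines: EF^2 = 9^2 + 16^2 - 2(9)(16)cos(150°) = 144*sqrt(3) + 337, so EF = sqrt(144*sqrt(3) + 337).

sqrt(144*sqrt(3) + 337)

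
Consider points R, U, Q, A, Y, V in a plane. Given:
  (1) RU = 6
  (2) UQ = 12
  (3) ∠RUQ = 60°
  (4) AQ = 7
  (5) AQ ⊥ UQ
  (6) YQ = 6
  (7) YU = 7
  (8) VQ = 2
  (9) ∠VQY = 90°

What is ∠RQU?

Step 1: By the law of cosines on triangle QUR: QR² = 12² + 6² − 2·12·6·cos(60°) = 108, so QR = 6·√3.
Step 2: By the inverse law of cosines on triangle RQU: cos(∠RQU) = ((6·√3)² + 12² − 6²) / (2·6·√3·12) = 216/249.42 = 0.866, so ∠RQU = 30°.

Therefore, the measure of angle ∠RQU = 30°.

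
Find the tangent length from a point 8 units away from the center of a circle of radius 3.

tangent = √(d² - r²) = √(8² - 3²) = √(64 - 9) = √55 = sqrt(55)

sqrt(55)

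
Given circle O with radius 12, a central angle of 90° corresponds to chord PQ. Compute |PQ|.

Chord length = 2r sin(θ/2)
= 2 × 12 × sin(90°/2)
= 2 × 12 × sin(45°)
= 12*sqrt(2)

12*sqrt(2)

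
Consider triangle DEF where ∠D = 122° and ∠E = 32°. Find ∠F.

Let angle F = x. Then 122 + 32 + x = 180.
x = 180 - 154 = 26 degrees.

26 degrees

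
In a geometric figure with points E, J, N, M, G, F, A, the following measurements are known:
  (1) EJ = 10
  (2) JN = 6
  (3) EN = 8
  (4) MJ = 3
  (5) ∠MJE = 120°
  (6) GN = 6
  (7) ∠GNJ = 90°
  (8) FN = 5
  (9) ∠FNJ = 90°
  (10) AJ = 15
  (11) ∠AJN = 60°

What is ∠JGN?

Step 1: By the law of cosines on triangle GNJ: GJ² = 6² + 6² − 2·6·6·cos(90°) = 72, so GJ = 6·√2.
Step 2: By the inverse law of cosines on triangle JGN: cos(∠JGN) = ((6·√2)² + 6² − 6²) / (2·6·√2·6) = 72/101.82 = 0.7071, so ∠JGN = 45°.

Therefore, the measure of angle ∠JGN = 45°.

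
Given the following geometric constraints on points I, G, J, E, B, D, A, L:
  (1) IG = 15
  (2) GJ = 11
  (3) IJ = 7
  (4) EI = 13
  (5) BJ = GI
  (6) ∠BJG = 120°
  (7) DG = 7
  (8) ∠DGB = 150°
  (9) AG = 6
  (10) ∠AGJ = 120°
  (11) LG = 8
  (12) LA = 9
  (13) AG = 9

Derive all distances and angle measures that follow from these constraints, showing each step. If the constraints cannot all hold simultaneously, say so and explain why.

These constraints are not satisfiable: (9) AG = 6 and (13) AG = 9 assign two different lengths to the same segment. No planar figure meets all of them, so nothing further can be derived.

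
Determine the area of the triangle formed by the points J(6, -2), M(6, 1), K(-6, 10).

Shoelace: Area = (1/2)|6(1-10) + 6(10--2) + -6(-2-1)| = (1/2)(36) = 18

18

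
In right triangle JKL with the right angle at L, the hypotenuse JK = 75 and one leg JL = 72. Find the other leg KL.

By the Pythagorean theorem: KL^2 = JK^2 - JL^2
KL^2 = 75^2 - 72^2 = 5625 - 5184 = 441
KL = sqrt(441) = 21

21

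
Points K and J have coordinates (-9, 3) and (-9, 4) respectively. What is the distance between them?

d = sqrt((0)^2 + (1)^2) = sqrt(1) = 1

1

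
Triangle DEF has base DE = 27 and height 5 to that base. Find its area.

Area = (1/2) * base * height
Area = (1/2) * 27 * 5
Area = 135/2

135/2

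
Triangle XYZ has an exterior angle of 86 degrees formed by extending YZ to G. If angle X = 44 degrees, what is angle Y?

By the exterior angle theorem: exterior angle = sum of remote interior angles.
86 = 44 + angle Y
angle Y = 86 - 44 = 42 degrees

42 degrees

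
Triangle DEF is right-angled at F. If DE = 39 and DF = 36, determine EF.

Rearranging the Pythagorean theorem to solve for the unknown leg:
leg^2 = hypotenuse^2 - known_leg^2 = 1521 - 1296 = 225
leg = sqrt(225) = 15.

15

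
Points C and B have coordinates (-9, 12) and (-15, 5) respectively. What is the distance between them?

d = sqrt((-6)^2 + (-7)^2) = sqrt(85)

sqrt(85)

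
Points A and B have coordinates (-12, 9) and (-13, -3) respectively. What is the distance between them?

d = sqrt((-13 - -12)^2 + (-3 - 9)^2)
d = sqrt(-1^2 + -12^2)
d = sqrt(1 + 144)
d = sqrt(145)

sqrt(145)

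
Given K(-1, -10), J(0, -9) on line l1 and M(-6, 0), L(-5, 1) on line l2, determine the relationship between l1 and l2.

Slope of line 1: m1 = (-9 - -10)/(0 - -1) = 1/1 = 1
Slope of line 2: m2 = (1 - 0)/(-5 - -6) = 1/1 = 1
Since m1 = m2 = 1, the lines are parallel.

Parallel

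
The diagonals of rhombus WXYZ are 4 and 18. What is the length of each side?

In a rhombus, the diagonals bisect each other perpendicularly, creating four congruent right triangles.
Each triangle has legs 2 (half of 4) and 9 (half of 18).
The hypotenuse of each right triangle is a side of the rhombus:
side = sqrt(2^2 + 9^2) = sqrt(85)

sqrt(85)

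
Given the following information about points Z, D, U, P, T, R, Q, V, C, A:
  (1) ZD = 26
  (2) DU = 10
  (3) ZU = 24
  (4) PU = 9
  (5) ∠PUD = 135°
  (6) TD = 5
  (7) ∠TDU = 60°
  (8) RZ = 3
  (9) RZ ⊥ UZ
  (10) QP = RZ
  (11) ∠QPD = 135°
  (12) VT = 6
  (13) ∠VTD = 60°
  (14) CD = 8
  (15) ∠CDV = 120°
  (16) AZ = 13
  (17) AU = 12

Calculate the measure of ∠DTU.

Step 1: By the law of cosines on triangle TDU: TU² = 5² + 10² − 2·5·10·cos(60°) = 75, so TU = 5·√3.
Step 2: By the inverse law of cosines on triangle DTU: cos(∠DTU) = (5² + (5·√3)² − 10²) / (2·5·5·√3) = 0/86.6 = 0, so ∠DTU = 90°.

Therefore, the measure of angle ∠DTU = 90°.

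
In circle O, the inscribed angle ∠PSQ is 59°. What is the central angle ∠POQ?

Central angle = 2 × 59° = 118° (inscribed angle theorem).

118°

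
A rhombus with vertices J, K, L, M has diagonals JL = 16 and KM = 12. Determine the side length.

In a rhombus, the diagonals bisect each other perpendicularly, creating four congruent right triangles.
Each triangle has legs 8 (half of 16) and 6 (half of 12).
The hypotenuse of each right triangle is a side of the rhombus:
side = sqrt(8^2 + 6^2) = sqrt(100) = 10

10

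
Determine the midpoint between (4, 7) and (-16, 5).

M = ((x₁ + x₂)/2, (y₁ + y₂)/2)
= ((4 + -16)/2, (7 + 5)/2)
= (-12/2, 12/2) = (-6, 6)

(-6, 6)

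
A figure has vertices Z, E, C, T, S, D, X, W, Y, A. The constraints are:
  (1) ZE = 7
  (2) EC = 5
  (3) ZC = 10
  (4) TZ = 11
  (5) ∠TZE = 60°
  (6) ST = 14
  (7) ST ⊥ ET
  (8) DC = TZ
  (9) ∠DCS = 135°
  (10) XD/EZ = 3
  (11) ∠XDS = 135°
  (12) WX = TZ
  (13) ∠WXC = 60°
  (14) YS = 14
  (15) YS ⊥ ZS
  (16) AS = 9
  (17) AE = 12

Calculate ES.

Step 1: By the law of cosines on triangle EZT: ET² = 7² + 11² − 2·7·11·cos(60°) = 93, so ET = √93.
Step 2: By the law of cosines on triangle ETS: ES² = √93² + 14² − 2·√93·14·cos(90°) = 289, so ES = 17.

Therefore, the length of ES = 17.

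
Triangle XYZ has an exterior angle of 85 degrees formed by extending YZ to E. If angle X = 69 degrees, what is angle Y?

By the exterior angle theorem: exterior angle = sum of remote interior angles.
85 = 69 + angle Y
angle Y = 85 - 69 = 16 degrees

16 degrees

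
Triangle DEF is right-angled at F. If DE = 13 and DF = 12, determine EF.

EF = sqrt(13^2 - 12^2) = sqrt(25) = 5

5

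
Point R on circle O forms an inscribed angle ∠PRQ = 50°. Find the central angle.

The inscribed angle theorem states that a central angle is always twice any inscribed angle that subtends the same arc.
Since the inscribed angle is 50°, the central angle = 2 × 50° = 100°.

100°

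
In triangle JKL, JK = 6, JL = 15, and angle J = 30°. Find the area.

When two sides and the included angle are known, the area formula is (1/2)ab sin(C).
The height from one side to the opposite vertex is 15 sin(30°) = 15/2.
Area = (1/2) * 6 * 15/2 = 45/2.

45/2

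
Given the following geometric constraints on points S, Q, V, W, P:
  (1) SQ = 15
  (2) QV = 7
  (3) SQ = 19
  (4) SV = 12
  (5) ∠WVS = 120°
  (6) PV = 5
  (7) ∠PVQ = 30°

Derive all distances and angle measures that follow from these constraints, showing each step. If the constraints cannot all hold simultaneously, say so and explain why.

These constraints are not satisfiable: (1) SQ = 15 and (3) SQ = 19 assign two different lengths to the same segment. No planar figure meets all of them, so nothing further can be derived.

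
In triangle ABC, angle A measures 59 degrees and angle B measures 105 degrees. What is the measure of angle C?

By the triangle angle sum property, the three interior angles of any triangle add up to 180°.
We know angle A = 59° and angle B = 105°, so their sum is 164°.
Therefore angle C = 180° - 164° = 16°.

16 degrees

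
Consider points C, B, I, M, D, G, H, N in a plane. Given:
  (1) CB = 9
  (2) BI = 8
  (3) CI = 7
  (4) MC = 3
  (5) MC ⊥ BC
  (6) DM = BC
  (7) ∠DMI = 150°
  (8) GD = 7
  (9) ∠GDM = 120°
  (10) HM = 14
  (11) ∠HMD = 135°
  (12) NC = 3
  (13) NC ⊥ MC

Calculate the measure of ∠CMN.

Step 1: By the law of cosines on triangle MCN: MN² = 3² + 3² − 2·3·3·cos(90°) = 18, so MN = 3·√2.
Step 2: By the inverse law of cosines on triangle CMN: cos(∠CMN) = (3² + (3·√2)² − 3²) / (2·3·3·√2) = 18/25.46 = 0.7071, so ∠CMN = 45°.

Therefore, the measure of angle ∠CMN = 45°.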